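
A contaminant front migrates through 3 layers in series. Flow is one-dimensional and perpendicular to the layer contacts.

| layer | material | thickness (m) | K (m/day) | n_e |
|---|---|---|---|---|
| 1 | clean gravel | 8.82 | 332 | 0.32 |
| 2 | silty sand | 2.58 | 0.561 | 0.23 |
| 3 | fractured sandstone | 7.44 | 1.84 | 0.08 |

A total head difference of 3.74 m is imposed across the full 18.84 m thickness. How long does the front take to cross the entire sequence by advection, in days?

9.30

With flow normal to the layers, continuity requires the same specific discharge q through every layer.
Σ(b_i/K_i) = 8.82/332 + 2.58/0.561 + 7.44/1.84 = 8.669 d.
q = Δh / Σ(b_i/K_i) = 3.74 / 8.669 = 0.4314 m/day.
In each layer the seepage velocity is v_i = q/n_i, so the layer transit time is t_i = b_i·n_i / q:
  layer 1 (clean gravel): t_1 = 8.82 × 0.32 / 0.4314 = 6.542 d
  layer 2 (silty sand): t_2 = 2.58 × 0.23 / 0.4314 = 1.375 d
  layer 3 (fractured sandstone): t_3 = 7.44 × 0.08 / 0.4314 = 1.380 d
Total t = Σ t_i = 9.297 days.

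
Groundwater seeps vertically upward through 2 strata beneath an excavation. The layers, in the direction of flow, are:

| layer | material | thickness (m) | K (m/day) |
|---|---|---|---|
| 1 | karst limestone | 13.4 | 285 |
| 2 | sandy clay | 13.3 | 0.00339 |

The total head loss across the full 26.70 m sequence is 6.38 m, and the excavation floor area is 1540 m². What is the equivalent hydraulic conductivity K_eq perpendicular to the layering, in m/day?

0.00681

Flow is perpendicular to layering, so the layers act in series and the equivalent K is the thickness-weighted harmonic mean.
Total thickness L = 13.4 + 13.3 = 26.70 m.
Σ(b_i/K_i) = 13.4/285 + 13.3/0.00339 = 3923 d.
K_eq = L / Σ(b_i/K_i) = 26.70 / 3923 = 0.006805 m/day.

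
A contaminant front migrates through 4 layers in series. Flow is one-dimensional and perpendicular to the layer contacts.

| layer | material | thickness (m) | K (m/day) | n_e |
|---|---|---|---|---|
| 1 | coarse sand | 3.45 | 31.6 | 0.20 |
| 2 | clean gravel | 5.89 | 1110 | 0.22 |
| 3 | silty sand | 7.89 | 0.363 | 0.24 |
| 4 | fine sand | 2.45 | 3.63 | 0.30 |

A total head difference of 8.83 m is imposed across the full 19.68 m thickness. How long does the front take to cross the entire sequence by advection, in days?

With flow normal to the layers, continuity requires the same specific discharge q through every layer.
Σ(b_i/K_i) = 3.45/31.6 + 5.89/1110 + 7.89/0.363 + 2.45/3.63 = 22.52 d.
q = Δh / Σ(b_i/K_i) = 8.83 / 22.52 = 0.3920 m/day.
In each layer the seepage velocity is v_i = q/n_i, so the layer transit time is t_i = b_i·n_i / q:
  layer 1 (coarse sand): t_1 = 3.45 × 0.20 / 0.3920 = 1.760 d
  layer 2 (clean gravel): t_2 = 5.89 × 0.22 / 0.3920 = 3.306 d
  layer 3 (silty sand): t_3 = 7.89 × 0.24 / 0.3920 = 4.830 d
  layer 4 (fine sand): t_4 = 2.45 × 0.30 / 0.3920 = 1.875 d
Total t = Σ t_i = 11.77 days.

11.8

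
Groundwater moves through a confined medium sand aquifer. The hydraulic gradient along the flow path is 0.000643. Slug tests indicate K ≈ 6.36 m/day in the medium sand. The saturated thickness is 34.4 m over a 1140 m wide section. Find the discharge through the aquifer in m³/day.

Cross-sectional area A = 1140 × 34.4 = 39216 m².
Hydraulic gradient i = 0.000643.
Darcy's law: Q = K · A · i = 6.360 × 39216 × 0.0006430 = 160.4 m³/day.

160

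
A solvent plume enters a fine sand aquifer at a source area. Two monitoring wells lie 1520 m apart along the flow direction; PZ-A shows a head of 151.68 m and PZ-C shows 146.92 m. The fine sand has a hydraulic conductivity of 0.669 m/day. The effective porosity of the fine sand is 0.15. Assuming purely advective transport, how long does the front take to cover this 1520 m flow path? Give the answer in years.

Hydraulic gradient i = (151.68 − 146.92) / 1520 = 4.76 / 1520 = 0.003132.
Darcy flux q = K · i = 0.6690 × 0.003132 = 0.002095 m/day.
Seepage velocity v = q / n_e = 0.002095 / 0.15 = 0.01397 m/day.
Travel time t = L / v = 1520 / 0.01397 = 1.088e+05 days = 298.0 years.

298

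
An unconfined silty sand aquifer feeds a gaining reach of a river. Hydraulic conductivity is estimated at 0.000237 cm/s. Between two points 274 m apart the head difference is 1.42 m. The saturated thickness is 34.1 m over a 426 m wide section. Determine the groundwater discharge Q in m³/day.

15.4

Convert K: 0.000237 cm/s × 864 = 0.2048 m/day.
Cross-sectional area A = 426 × 34.1 = 14527 m².
Hydraulic gradient i = Δh / L = 1.42 / 274 = 0.005182.
Darcy's law: Q = K · A · i = 0.2048 × 14527 × 0.005182 = 15.42 m³/day.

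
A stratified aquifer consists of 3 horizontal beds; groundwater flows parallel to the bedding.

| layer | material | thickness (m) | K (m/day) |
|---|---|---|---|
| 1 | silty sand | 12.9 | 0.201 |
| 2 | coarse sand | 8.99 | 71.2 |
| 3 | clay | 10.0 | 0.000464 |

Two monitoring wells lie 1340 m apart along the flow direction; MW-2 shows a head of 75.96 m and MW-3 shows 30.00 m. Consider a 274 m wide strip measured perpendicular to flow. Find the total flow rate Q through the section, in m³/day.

6040

Flow is parallel to layering, so each bed carries its own Darcy discharge and the transmissivities add.
Σ(K_i·b_i) = 0.201×12.9 + 71.2×8.99 + 0.000464×10.0 = 642.7 m²/day.
Hydraulic gradient i = (75.96 − 30.00) / 1340 = 45.96 / 1340 = 0.03430.
Q = Σ(K_i·b_i) · W · i = 642.7 × 274 × 0.03430 = 6040 m³/day.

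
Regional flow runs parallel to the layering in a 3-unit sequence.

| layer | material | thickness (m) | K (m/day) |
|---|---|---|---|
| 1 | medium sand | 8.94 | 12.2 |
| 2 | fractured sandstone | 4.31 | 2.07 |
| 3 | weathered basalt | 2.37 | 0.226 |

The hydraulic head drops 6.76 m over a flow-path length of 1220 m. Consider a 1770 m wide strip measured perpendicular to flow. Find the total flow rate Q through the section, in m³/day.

Flow is parallel to layering, so each bed carries its own Darcy discharge and the transmissivities add.
Σ(K_i·b_i) = 12.2×8.94 + 2.07×4.31 + 0.226×2.37 = 118.5 m²/day.
Hydraulic gradient i = Δh / L = 6.76 / 1220 = 0.005541.
Q = Σ(K_i·b_i) · W · i = 118.5 × 1770 × 0.005541 = 1162 m³/day.

1160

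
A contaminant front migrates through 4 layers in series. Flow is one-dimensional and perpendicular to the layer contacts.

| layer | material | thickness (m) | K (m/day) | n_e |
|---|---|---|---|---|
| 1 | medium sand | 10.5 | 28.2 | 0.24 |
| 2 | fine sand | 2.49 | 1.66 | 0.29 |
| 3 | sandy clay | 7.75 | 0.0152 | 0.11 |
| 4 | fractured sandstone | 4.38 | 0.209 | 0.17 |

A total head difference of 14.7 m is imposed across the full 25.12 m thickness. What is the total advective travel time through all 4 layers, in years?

0.480

With flow normal to the layers, continuity requires the same specific discharge q through every layer.
Σ(b_i/K_i) = 10.5/28.2 + 2.49/1.66 + 7.75/0.0152 + 4.38/0.209 = 532.7 d.
q = Δh / Σ(b_i/K_i) = 14.7 / 532.7 = 0.02760 m/day.
In each layer the seepage velocity is v_i = q/n_i, so the layer transit time is t_i = b_i·n_i / q:
  layer 1 (medium sand): t_1 = 10.5 × 0.24 / 0.02760 = 91.32 d
  layer 2 (fine sand): t_2 = 2.49 × 0.29 / 0.02760 = 26.17 d
  layer 3 (sandy clay): t_3 = 7.75 × 0.11 / 0.02760 = 30.89 d
  layer 4 (fractured sandstone): t_4 = 4.38 × 0.17 / 0.02760 = 26.98 d
Total t = Σ t_i = 175.4 days = 0.4801 years.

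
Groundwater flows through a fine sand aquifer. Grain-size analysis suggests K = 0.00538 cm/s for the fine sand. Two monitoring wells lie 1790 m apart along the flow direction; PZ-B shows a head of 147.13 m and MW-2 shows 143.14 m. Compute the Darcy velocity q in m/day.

Convert K: 0.00538 cm/s × 864 = 4.648 m/day.
Hydraulic gradient i = (147.13 − 143.14) / 1790 = 3.99 / 1790 = 0.002229.
Specific discharge q = K · i = 4.648 × 0.002229 = 0.01036 m/day.

0.0104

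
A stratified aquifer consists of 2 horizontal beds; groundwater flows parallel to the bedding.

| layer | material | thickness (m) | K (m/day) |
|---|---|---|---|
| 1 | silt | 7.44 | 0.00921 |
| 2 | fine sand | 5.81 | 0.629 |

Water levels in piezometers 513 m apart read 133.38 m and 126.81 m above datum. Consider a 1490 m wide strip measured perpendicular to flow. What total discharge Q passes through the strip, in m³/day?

71.0

Flow is parallel to layering, so each bed carries its own Darcy discharge and the transmissivities add.
Σ(K_i·b_i) = 0.00921×7.44 + 0.629×5.81 = 3.723 m²/day.
Hydraulic gradient i = (133.38 − 126.81) / 513 = 6.57 / 513 = 0.01281.
Q = Σ(K_i·b_i) · W · i = 3.723 × 1490 × 0.01281 = 71.04 m³/day.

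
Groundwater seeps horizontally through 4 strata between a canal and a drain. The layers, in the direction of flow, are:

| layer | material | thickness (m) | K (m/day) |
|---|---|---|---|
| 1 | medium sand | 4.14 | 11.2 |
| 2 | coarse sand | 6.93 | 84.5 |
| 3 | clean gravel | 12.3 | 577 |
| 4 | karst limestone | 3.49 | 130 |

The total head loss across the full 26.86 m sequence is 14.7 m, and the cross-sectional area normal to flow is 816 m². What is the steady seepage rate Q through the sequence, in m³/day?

Flow is perpendicular to layering, so the layers act in series and the equivalent K is the thickness-weighted harmonic mean.
Total thickness L = 4.14 + 6.93 + 12.3 + 3.49 = 26.86 m.
Σ(b_i/K_i) = 4.14/11.2 + 6.93/84.5 + 12.3/577 + 3.49/130 = 0.4998 d.
K_eq = L / Σ(b_i/K_i) = 26.86 / 0.4998 = 53.74 m/day.
Q = K_eq · A · (Δh/L) = 53.74 × 816 × (14.7/26.86) = 23999 m³/day.

24000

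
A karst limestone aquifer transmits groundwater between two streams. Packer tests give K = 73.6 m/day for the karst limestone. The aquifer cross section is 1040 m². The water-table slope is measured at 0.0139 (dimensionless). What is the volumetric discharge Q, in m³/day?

1060

Hydraulic gradient i = 0.0139.
Darcy's law: Q = K · A · i = 73.60 × 1040 × 0.01390 = 1064 m³/day.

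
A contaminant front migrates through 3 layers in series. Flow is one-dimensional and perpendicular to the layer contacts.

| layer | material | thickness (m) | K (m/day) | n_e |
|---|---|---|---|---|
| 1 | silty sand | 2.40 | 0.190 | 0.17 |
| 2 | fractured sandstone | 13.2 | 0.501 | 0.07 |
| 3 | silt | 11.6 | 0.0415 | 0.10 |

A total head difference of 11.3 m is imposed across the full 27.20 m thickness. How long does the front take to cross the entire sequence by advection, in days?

70.2

With flow normal to the layers, continuity requires the same specific discharge q through every layer.
Σ(b_i/K_i) = 2.40/0.190 + 13.2/0.501 + 11.6/0.0415 = 318.5 d.
q = Δh / Σ(b_i/K_i) = 11.3 / 318.5 = 0.03548 m/day.
In each layer the seepage velocity is v_i = q/n_i, so the layer transit time is t_i = b_i·n_i / q:
  layer 1 (silty sand): t_1 = 2.40 × 0.17 / 0.03548 = 11.50 d
  layer 2 (fractured sandstone): t_2 = 13.2 × 0.07 / 0.03548 = 26.04 d
  layer 3 (silt): t_3 = 11.6 × 0.10 / 0.03548 = 32.70 d
Total t = Σ t_i = 70.24 days.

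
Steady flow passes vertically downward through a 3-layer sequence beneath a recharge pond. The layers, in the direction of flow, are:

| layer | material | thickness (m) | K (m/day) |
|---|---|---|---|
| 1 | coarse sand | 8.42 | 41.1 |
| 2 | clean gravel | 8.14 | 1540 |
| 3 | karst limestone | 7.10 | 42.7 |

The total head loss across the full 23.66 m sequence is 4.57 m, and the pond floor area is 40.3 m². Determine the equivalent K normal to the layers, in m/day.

62.9

Flow is perpendicular to layering, so the layers act in series and the equivalent K is the thickness-weighted harmonic mean.
Total thickness L = 8.42 + 8.14 + 7.10 = 23.66 m.
Σ(b_i/K_i) = 8.42/41.1 + 8.14/1540 + 7.10/42.7 = 0.3764 d.
K_eq = L / Σ(b_i/K_i) = 23.66 / 0.3764 = 62.85 m/day.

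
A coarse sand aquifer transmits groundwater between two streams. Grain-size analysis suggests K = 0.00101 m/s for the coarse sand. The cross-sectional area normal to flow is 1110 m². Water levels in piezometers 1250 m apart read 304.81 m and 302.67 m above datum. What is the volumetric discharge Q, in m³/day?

166

Convert K: 0.00101 m/s × 86400 = 87.26 m/day.
Hydraulic gradient i = (304.81 − 302.67) / 1250 = 2.14 / 1250 = 0.001712.
Darcy's law: Q = K · A · i = 87.26 × 1110 × 0.001712 = 165.8 m³/day.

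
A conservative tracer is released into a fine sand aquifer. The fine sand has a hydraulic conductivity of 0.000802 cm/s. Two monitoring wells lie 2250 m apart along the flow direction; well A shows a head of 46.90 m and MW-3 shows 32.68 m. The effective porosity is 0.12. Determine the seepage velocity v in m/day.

0.0365

Convert K: 0.000802 cm/s × 864 = 0.6929 m/day.
Hydraulic gradient i = (46.90 − 32.68) / 2250 = 14.22 / 2250 = 0.006320.
Darcy flux q = K · i = 0.6929 × 0.006320 = 0.004379 m/day.
Seepage velocity v = q / n_e = 0.004379 / 0.12 = 0.03649 m/day.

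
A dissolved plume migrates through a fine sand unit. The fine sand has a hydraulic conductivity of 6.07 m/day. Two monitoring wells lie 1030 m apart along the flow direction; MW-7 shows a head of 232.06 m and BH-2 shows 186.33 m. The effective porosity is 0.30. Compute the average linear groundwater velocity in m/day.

0.898

Hydraulic gradient i = (232.06 − 186.33) / 1030 = 45.73 / 1030 = 0.04440.
Darcy flux q = K · i = 6.070 × 0.04440 = 0.2695 m/day.
Seepage velocity v = q / n_e = 0.2695 / 0.30 = 0.8983 m/day.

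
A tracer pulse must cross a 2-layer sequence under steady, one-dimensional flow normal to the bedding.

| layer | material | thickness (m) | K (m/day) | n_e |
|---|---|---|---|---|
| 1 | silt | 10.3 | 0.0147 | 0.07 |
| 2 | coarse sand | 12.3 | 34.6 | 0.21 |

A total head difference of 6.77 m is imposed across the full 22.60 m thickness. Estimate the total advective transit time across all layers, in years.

0.937

With flow normal to the layers, continuity requires the same specific discharge q through every layer.
Σ(b_i/K_i) = 10.3/0.0147 + 12.3/34.6 = 701.0 d.
q = Δh / Σ(b_i/K_i) = 6.77 / 701.0 = 0.009657 m/day.
In each layer the seepage velocity is v_i = q/n_i, so the layer transit time is t_i = b_i·n_i / q:
  layer 1 (silt): t_1 = 10.3 × 0.07 / 0.009657 = 74.66 d
  layer 2 (coarse sand): t_2 = 12.3 × 0.21 / 0.009657 = 267.5 d
Total t = Σ t_i = 342.1 days = 0.9367 years.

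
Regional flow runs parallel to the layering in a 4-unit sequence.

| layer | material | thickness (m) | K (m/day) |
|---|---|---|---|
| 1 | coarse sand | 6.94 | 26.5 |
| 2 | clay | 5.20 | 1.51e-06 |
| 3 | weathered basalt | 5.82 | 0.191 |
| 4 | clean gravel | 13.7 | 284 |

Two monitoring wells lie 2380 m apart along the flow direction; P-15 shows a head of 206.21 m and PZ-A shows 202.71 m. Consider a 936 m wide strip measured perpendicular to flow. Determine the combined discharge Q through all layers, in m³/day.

Flow is parallel to layering, so each bed carries its own Darcy discharge and the transmissivities add.
Σ(K_i·b_i) = 26.5×6.94 + 1.51e-06×5.20 + 0.191×5.82 + 284×13.7 = 4076 m²/day.
Hydraulic gradient i = (206.21 − 202.71) / 2380 = 3.5 / 2380 = 0.001471.
Q = Σ(K_i·b_i) · W · i = 4076 × 936 × 0.001471 = 5610 m³/day.

5610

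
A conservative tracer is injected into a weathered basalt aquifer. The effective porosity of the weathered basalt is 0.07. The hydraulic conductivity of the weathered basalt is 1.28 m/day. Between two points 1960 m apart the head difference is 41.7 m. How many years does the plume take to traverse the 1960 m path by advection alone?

13.8

Hydraulic gradient i = Δh / L = 41.7 / 1960 = 0.02128.
Darcy flux q = K · i = 1.280 × 0.02128 = 0.02723 m/day.
Seepage velocity v = q / n_e = 0.02723 / 0.07 = 0.3890 m/day.
Travel time t = L / v = 1960 / 0.3890 = 5038 days = 13.79 years.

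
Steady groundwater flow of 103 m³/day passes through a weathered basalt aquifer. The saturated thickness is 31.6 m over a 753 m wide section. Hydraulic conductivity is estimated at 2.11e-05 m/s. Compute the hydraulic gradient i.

Convert K: 2.11e-05 m/s × 86400 = 1.823 m/day.
Cross-sectional area A = 753 × 31.6 = 23795 m².
From Q = K·A·i, i = Q / (K·A) = 103 / (1.823 × 23795) = 0.002374.

0.00237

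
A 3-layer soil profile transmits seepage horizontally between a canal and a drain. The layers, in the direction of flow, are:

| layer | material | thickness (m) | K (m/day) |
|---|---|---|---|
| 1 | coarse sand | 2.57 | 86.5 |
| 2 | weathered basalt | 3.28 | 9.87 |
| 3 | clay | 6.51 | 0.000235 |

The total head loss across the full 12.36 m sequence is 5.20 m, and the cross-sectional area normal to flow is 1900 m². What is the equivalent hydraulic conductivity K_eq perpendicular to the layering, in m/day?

Flow is perpendicular to layering, so the layers act in series and the equivalent K is the thickness-weighted harmonic mean.
Total thickness L = 2.57 + 3.28 + 6.51 = 12.36 m.
Σ(b_i/K_i) = 2.57/86.5 + 3.28/9.87 + 6.51/0.000235 = 27702 d.
K_eq = L / Σ(b_i/K_i) = 12.36 / 27702 = 0.0004462 m/day.

0.000446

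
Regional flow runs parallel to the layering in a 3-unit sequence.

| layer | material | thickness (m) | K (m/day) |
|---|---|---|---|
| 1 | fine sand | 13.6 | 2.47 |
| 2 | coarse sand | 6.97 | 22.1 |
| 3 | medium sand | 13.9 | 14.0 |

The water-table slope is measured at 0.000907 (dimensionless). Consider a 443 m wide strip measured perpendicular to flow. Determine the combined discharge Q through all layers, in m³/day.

154

Flow is parallel to layering, so each bed carries its own Darcy discharge and the transmissivities add.
Σ(K_i·b_i) = 2.47×13.6 + 22.1×6.97 + 14.0×13.9 = 382.2 m²/day.
Hydraulic gradient i = 0.000907.
Q = Σ(K_i·b_i) · W · i = 382.2 × 443 × 0.0009070 = 153.6 m³/day.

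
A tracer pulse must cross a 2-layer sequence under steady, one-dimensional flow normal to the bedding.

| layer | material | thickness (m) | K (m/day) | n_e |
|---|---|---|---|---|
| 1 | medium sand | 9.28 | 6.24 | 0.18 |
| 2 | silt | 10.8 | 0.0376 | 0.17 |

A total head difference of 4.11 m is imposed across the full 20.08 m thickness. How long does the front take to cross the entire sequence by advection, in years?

0.674

With flow normal to the layers, continuity requires the same specific discharge q through every layer.
Σ(b_i/K_i) = 9.28/6.24 + 10.8/0.0376 = 288.7 d.
q = Δh / Σ(b_i/K_i) = 4.11 / 288.7 = 0.01424 m/day.
In each layer the seepage velocity is v_i = q/n_i, so the layer transit time is t_i = b_i·n_i / q:
  layer 1 (medium sand): t_1 = 9.28 × 0.18 / 0.01424 = 117.3 d
  layer 2 (silt): t_2 = 10.8 × 0.17 / 0.01424 = 129.0 d
Total t = Σ t_i = 246.3 days = 0.6744 years.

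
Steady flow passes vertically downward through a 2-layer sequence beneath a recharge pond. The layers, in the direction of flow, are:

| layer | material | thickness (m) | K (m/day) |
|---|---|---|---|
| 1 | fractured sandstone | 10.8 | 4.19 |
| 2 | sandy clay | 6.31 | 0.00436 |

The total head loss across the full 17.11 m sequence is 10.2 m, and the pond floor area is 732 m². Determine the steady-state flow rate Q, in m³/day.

Flow is perpendicular to layering, so the layers act in series and the equivalent K is the thickness-weighted harmonic mean.
Total thickness L = 10.8 + 6.31 = 17.11 m.
Σ(b_i/K_i) = 10.8/4.19 + 6.31/0.00436 = 1450 d.
K_eq = L / Σ(b_i/K_i) = 17.11 / 1450 = 0.01180 m/day.
Q = K_eq · A · (Δh/L) = 0.01180 × 732 × (10.2/17.11) = 5.150 m³/day.

5.15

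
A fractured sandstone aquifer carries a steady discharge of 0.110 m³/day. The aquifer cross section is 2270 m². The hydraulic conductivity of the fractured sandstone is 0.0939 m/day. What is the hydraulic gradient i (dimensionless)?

From Q = K·A·i, i = Q / (K·A) = 0.110 / (0.09390 × 2270) = 0.0005161.

0.000516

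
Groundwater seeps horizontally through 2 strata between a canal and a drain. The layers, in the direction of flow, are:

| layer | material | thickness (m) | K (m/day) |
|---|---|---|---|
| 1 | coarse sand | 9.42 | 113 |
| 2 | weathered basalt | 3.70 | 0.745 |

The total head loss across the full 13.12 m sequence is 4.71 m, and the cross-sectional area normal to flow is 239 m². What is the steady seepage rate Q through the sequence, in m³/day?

Flow is perpendicular to layering, so the layers act in series and the equivalent K is the thickness-weighted harmonic mean.
Total thickness L = 9.42 + 3.70 = 13.12 m.
Σ(b_i/K_i) = 9.42/113 + 3.70/0.745 = 5.050 d.
K_eq = L / Σ(b_i/K_i) = 13.12 / 5.050 = 2.598 m/day.
Q = K_eq · A · (Δh/L) = 2.598 × 239 × (4.71/13.12) = 222.9 m³/day.

223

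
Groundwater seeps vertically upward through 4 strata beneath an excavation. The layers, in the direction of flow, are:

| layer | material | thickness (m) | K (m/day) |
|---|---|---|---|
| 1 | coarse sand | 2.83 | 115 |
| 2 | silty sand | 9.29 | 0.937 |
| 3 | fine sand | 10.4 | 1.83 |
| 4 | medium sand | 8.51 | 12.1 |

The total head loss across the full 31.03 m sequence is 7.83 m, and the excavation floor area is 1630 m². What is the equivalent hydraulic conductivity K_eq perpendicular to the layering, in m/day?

1.90

Flow is perpendicular to layering, so the layers act in series and the equivalent K is the thickness-weighted harmonic mean.
Total thickness L = 2.83 + 9.29 + 10.4 + 8.51 = 31.03 m.
Σ(b_i/K_i) = 2.83/115 + 9.29/0.937 + 10.4/1.83 + 8.51/12.1 = 16.33 d.
K_eq = L / Σ(b_i/K_i) = 31.03 / 16.33 = 1.901 m/day.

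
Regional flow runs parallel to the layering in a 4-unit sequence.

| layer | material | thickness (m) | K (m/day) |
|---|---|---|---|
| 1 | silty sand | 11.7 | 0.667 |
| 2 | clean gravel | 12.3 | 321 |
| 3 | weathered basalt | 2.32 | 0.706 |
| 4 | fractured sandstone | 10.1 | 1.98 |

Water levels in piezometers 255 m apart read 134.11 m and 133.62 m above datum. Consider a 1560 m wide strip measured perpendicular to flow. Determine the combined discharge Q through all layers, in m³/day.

Flow is parallel to layering, so each bed carries its own Darcy discharge and the transmissivities add.
Σ(K_i·b_i) = 0.667×11.7 + 321×12.3 + 0.706×2.32 + 1.98×10.1 = 3978 m²/day.
Hydraulic gradient i = (134.11 − 133.62) / 255 = 0.49 / 255 = 0.001922.
Q = Σ(K_i·b_i) · W · i = 3978 × 1560 × 0.001922 = 11924 m³/day.

11900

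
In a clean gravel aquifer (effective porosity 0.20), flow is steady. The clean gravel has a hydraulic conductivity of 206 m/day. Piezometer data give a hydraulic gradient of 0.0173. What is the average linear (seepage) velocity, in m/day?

Hydraulic gradient i = 0.0173.
Darcy flux q = K · i = 206.0 × 0.01730 = 3.564 m/day.
Seepage velocity v = q / n_e = 3.564 / 0.20 = 17.82 m/day.

17.8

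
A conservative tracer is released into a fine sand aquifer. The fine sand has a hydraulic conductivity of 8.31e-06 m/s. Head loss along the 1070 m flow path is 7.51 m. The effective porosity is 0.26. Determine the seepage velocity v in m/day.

0.0194

Convert K: 8.31e-06 m/s × 86400 = 0.7180 m/day.
Hydraulic gradient i = Δh / L = 7.51 / 1070 = 0.007019.
Darcy flux q = K · i = 0.7180 × 0.007019 = 0.005039 m/day.
Seepage velocity v = q / n_e = 0.005039 / 0.26 = 0.01938 m/day.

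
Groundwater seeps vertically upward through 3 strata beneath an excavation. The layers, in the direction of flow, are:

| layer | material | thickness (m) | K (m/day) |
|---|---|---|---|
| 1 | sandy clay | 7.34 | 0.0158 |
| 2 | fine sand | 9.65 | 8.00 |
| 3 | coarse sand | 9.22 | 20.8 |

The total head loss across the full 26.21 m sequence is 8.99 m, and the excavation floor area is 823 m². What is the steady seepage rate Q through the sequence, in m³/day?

15.9

Flow is perpendicular to layering, so the layers act in series and the equivalent K is the thickness-weighted harmonic mean.
Total thickness L = 7.34 + 9.65 + 9.22 = 26.21 m.
Σ(b_i/K_i) = 7.34/0.0158 + 9.65/8.00 + 9.22/20.8 = 466.2 d.
K_eq = L / Σ(b_i/K_i) = 26.21 / 466.2 = 0.05622 m/day.
Q = K_eq · A · (Δh/L) = 0.05622 × 823 × (8.99/26.21) = 15.87 m³/day.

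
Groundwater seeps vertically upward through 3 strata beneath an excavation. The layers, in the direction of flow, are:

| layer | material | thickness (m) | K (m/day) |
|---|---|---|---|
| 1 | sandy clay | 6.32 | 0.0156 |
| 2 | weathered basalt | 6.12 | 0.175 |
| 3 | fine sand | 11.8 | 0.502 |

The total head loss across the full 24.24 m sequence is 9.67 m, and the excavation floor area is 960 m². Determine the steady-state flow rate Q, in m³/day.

Flow is perpendicular to layering, so the layers act in series and the equivalent K is the thickness-weighted harmonic mean.
Total thickness L = 6.32 + 6.12 + 11.8 = 24.24 m.
Σ(b_i/K_i) = 6.32/0.0156 + 6.12/0.175 + 11.8/0.502 = 463.6 d.
K_eq = L / Σ(b_i/K_i) = 24.24 / 463.6 = 0.05229 m/day.
Q = K_eq · A · (Δh/L) = 0.05229 × 960 × (9.67/24.24) = 20.02 m³/day.

20.0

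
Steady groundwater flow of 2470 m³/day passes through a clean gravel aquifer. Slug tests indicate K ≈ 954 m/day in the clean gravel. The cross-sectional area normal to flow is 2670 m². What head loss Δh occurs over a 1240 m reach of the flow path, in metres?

From Q = K·A·i, i = Q / (K·A) = 2470 / (954.0 × 2670) = 0.0009697.
Head loss Δh = i · L = 0.0009697 × 1240 = 1.202 m.

1.20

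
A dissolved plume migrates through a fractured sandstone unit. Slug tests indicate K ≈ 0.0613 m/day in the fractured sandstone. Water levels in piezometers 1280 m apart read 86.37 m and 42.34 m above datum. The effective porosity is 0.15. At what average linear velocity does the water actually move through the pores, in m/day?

Hydraulic gradient i = (86.37 − 42.34) / 1280 = 44.03 / 1280 = 0.03440.
Darcy flux q = K · i = 0.06130 × 0.03440 = 0.002109 m/day.
Seepage velocity v = q / n_e = 0.002109 / 0.15 = 0.01406 m/day.

0.0141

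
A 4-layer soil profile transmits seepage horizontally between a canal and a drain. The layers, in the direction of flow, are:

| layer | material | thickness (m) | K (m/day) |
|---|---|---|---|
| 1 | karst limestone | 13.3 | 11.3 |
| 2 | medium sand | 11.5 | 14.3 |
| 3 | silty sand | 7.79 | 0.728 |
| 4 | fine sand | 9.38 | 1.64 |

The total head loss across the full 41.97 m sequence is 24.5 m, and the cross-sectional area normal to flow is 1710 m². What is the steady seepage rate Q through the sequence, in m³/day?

Flow is perpendicular to layering, so the layers act in series and the equivalent K is the thickness-weighted harmonic mean.
Total thickness L = 13.3 + 11.5 + 7.79 + 9.38 = 41.97 m.
Σ(b_i/K_i) = 13.3/11.3 + 11.5/14.3 + 7.79/0.728 + 9.38/1.64 = 18.40 d.
K_eq = L / Σ(b_i/K_i) = 41.97 / 18.40 = 2.281 m/day.
Q = K_eq · A · (Δh/L) = 2.281 × 1710 × (24.5/41.97) = 2277 m³/day.

2280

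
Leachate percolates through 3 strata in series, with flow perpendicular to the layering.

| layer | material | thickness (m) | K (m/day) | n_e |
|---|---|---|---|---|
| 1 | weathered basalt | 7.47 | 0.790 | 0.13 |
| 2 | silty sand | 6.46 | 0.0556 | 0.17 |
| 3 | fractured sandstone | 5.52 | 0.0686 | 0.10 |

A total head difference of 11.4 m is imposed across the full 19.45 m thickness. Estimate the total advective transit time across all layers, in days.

With flow normal to the layers, continuity requires the same specific discharge q through every layer.
Σ(b_i/K_i) = 7.47/0.790 + 6.46/0.0556 + 5.52/0.0686 = 206.1 d.
q = Δh / Σ(b_i/K_i) = 11.4 / 206.1 = 0.05531 m/day.
In each layer the seepage velocity is v_i = q/n_i, so the layer transit time is t_i = b_i·n_i / q:
  layer 1 (weathered basalt): t_1 = 7.47 × 0.13 / 0.05531 = 17.56 d
  layer 2 (silty sand): t_2 = 6.46 × 0.17 / 0.05531 = 19.86 d
  layer 3 (fractured sandstone): t_3 = 5.52 × 0.10 / 0.05531 = 9.980 d
Total t = Σ t_i = 47.39 days.

47.4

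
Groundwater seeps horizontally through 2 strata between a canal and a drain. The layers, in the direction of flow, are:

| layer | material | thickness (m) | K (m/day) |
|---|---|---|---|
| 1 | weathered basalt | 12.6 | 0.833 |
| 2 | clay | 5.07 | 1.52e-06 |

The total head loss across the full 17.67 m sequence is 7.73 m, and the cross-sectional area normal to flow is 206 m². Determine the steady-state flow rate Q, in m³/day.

Flow is perpendicular to layering, so the layers act in series and the equivalent K is the thickness-weighted harmonic mean.
Total thickness L = 12.6 + 5.07 = 17.67 m.
Σ(b_i/K_i) = 12.6/0.833 + 5.07/1.52e-06 = 3.336e+06 d.
K_eq = L / Σ(b_i/K_i) = 17.67 / 3.336e+06 = 5.297e-06 m/day.
Q = K_eq · A · (Δh/L) = 5.297e-06 × 206 × (7.73/17.67) = 0.0004774 m³/day.

0.000477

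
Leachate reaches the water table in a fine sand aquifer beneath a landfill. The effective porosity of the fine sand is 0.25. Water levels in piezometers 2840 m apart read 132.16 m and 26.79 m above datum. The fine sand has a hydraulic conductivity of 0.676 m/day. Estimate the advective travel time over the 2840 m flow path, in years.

77.5

Hydraulic gradient i = (132.16 − 26.79) / 2840 = 105.37 / 2840 = 0.03710.
Darcy flux q = K · i = 0.6760 × 0.03710 = 0.02508 m/day.
Seepage velocity v = q / n_e = 0.02508 / 0.25 = 0.1003 m/day.
Travel time t = L / v = 2840 / 0.1003 = 28308 days = 77.50 years.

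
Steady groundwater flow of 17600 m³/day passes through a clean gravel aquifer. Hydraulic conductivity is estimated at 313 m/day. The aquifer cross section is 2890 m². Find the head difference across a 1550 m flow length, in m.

From Q = K·A·i, i = Q / (K·A) = 17600 / (313.0 × 2890) = 0.01946.
Head loss Δh = i · L = 0.01946 × 1550 = 30.16 m.

30.2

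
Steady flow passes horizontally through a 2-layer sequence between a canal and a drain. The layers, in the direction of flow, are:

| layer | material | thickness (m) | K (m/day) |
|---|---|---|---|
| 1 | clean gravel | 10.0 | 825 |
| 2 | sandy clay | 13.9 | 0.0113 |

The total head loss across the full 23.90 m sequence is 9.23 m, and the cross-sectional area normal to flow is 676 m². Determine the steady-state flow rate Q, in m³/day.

5.07

Flow is perpendicular to layering, so the layers act in series and the equivalent K is the thickness-weighted harmonic mean.
Total thickness L = 10.0 + 13.9 = 23.90 m.
Σ(b_i/K_i) = 10.0/825 + 13.9/0.0113 = 1230 d.
K_eq = L / Σ(b_i/K_i) = 23.90 / 1230 = 0.01943 m/day.
Q = K_eq · A · (Δh/L) = 0.01943 × 676 × (9.23/23.90) = 5.072 m³/day.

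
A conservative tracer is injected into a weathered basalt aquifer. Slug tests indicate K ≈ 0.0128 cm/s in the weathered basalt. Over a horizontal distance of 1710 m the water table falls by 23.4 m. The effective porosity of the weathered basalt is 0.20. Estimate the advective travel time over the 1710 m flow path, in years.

Convert K: 0.0128 cm/s × 864 = 11.06 m/day.
Hydraulic gradient i = Δh / L = 23.4 / 1710 = 0.01368.
Darcy flux q = K · i = 11.06 × 0.01368 = 0.1513 m/day.
Seepage velocity v = q / n_e = 0.1513 / 0.20 = 0.7567 m/day.
Travel time t = L / v = 1710 / 0.7567 = 2260 days = 6.187 years.

6.19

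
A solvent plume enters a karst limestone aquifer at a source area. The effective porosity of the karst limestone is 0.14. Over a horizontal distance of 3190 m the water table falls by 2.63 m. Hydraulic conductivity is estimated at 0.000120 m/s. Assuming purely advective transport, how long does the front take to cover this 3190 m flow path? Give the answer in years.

143

Convert K: 0.000120 m/s × 86400 = 10.37 m/day.
Hydraulic gradient i = Δh / L = 2.63 / 3190 = 0.0008245.
Darcy flux q = K · i = 10.37 × 0.0008245 = 0.008548 m/day.
Seepage velocity v = q / n_e = 0.008548 / 0.14 = 0.06106 m/day.
Travel time t = L / v = 3190 / 0.06106 = 52247 days = 143.0 years.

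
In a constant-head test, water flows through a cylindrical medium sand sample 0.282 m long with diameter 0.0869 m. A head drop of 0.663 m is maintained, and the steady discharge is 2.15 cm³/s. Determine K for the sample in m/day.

Cross-sectional area A = π·(d/2)² = π × (0.0869/2)² = 0.005931 m².
Convert discharge: 2.15 cm³/s = 2.150e-06 m³/s.
Darcy's law rearranged: K = Q·L / (A·Δh) = 2.150e-06 × 0.282 / (0.005931 × 0.663) = 0.0001542 m/s = 13.32 m/day.

13.3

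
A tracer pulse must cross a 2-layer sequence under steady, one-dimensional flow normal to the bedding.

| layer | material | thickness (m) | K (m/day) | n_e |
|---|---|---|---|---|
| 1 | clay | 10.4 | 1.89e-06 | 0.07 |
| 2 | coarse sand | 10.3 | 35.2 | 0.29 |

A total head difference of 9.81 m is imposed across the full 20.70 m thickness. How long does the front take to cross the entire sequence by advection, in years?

With flow normal to the layers, continuity requires the same specific discharge q through every layer.
Σ(b_i/K_i) = 10.4/1.89e-06 + 10.3/35.2 = 5.503e+06 d.
q = Δh / Σ(b_i/K_i) = 9.81 / 5.503e+06 = 1.783e-06 m/day.
In each layer the seepage velocity is v_i = q/n_i, so the layer transit time is t_i = b_i·n_i / q:
  layer 1 (clay): t_1 = 10.4 × 0.07 / 1.783e-06 = 4.084e+05 d
  layer 2 (coarse sand): t_2 = 10.3 × 0.29 / 1.783e-06 = 1.675e+06 d
Total t = Σ t_i = 2.084e+06 days = 5705 years.

5710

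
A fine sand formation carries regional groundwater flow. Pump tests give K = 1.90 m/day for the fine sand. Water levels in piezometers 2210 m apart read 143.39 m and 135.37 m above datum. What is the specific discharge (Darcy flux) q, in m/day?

Hydraulic gradient i = (143.39 − 135.37) / 2210 = 8.02 / 2210 = 0.003629.
Specific discharge q = K · i = 1.900 × 0.003629 = 0.006895 m/day.

0.00690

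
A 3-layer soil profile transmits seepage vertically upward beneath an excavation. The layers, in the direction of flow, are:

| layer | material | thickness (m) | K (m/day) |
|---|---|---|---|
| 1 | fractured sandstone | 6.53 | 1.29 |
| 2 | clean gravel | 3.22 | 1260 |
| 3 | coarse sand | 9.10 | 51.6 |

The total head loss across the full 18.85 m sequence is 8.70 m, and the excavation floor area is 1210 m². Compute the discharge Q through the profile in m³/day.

2010

Flow is perpendicular to layering, so the layers act in series and the equivalent K is the thickness-weighted harmonic mean.
Total thickness L = 6.53 + 3.22 + 9.10 = 18.85 m.
Σ(b_i/K_i) = 6.53/1.29 + 3.22/1260 + 9.10/51.6 = 5.241 d.
K_eq = L / Σ(b_i/K_i) = 18.85 / 5.241 = 3.597 m/day.
Q = K_eq · A · (Δh/L) = 3.597 × 1210 × (8.70/18.85) = 2009 m³/day.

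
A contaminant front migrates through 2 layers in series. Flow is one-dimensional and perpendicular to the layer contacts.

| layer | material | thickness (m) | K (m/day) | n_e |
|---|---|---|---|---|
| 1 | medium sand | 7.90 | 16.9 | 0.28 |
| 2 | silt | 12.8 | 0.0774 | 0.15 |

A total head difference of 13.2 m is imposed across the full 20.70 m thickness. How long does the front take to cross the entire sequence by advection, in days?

51.9

With flow normal to the layers, continuity requires the same specific discharge q through every layer.
Σ(b_i/K_i) = 7.90/16.9 + 12.8/0.0774 = 165.8 d.
q = Δh / Σ(b_i/K_i) = 13.2 / 165.8 = 0.07959 m/day.
In each layer the seepage velocity is v_i = q/n_i, so the layer transit time is t_i = b_i·n_i / q:
  layer 1 (medium sand): t_1 = 7.90 × 0.28 / 0.07959 = 27.79 d
  layer 2 (silt): t_2 = 12.8 × 0.15 / 0.07959 = 24.12 d
Total t = Σ t_i = 51.91 days.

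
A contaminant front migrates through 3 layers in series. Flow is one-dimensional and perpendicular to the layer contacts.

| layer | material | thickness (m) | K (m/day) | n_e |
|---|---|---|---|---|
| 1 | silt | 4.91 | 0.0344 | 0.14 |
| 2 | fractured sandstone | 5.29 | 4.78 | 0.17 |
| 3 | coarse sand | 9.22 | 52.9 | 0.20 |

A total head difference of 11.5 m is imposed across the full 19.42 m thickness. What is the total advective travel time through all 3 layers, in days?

With flow normal to the layers, continuity requires the same specific discharge q through every layer.
Σ(b_i/K_i) = 4.91/0.0344 + 5.29/4.78 + 9.22/52.9 = 144.0 d.
q = Δh / Σ(b_i/K_i) = 11.5 / 144.0 = 0.07985 m/day.
In each layer the seepage velocity is v_i = q/n_i, so the layer transit time is t_i = b_i·n_i / q:
  layer 1 (silt): t_1 = 4.91 × 0.14 / 0.07985 = 8.608 d
  layer 2 (fractured sandstone): t_2 = 5.29 × 0.17 / 0.07985 = 11.26 d
  layer 3 (coarse sand): t_3 = 9.22 × 0.20 / 0.07985 = 23.09 d
Total t = Σ t_i = 42.96 days.

43.0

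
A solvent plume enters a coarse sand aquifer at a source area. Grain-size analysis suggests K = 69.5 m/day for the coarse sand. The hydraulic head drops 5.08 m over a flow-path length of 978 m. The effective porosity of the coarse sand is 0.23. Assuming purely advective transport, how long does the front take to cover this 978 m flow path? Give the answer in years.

Hydraulic gradient i = Δh / L = 5.08 / 978 = 0.005194.
Darcy flux q = K · i = 69.50 × 0.005194 = 0.3610 m/day.
Seepage velocity v = q / n_e = 0.3610 / 0.23 = 1.570 m/day.
Travel time t = L / v = 978 / 1.570 = 623.1 days = 1.706 years.

1.71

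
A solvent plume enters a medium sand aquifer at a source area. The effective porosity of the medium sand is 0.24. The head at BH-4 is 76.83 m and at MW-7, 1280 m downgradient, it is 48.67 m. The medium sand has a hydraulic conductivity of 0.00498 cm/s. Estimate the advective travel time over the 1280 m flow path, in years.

Convert K: 0.00498 cm/s × 864 = 4.303 m/day.
Hydraulic gradient i = (76.83 − 48.67) / 1280 = 28.16 / 1280 = 0.02200.
Darcy flux q = K · i = 4.303 × 0.02200 = 0.09466 m/day.
Seepage velocity v = q / n_e = 0.09466 / 0.24 = 0.3944 m/day.
Travel time t = L / v = 1280 / 0.3944 = 3245 days = 8.885 years.

8.89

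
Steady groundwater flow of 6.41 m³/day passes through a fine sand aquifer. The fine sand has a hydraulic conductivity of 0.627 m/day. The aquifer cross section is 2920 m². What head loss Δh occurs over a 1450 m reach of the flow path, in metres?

From Q = K·A·i, i = Q / (K·A) = 6.41 / (0.6270 × 2920) = 0.003501.
Head loss Δh = i · L = 0.003501 × 1450 = 5.077 m.

5.08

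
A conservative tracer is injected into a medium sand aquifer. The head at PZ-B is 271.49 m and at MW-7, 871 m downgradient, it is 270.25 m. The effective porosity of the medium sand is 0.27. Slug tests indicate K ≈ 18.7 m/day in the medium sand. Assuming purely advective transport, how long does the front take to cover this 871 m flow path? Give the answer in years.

Hydraulic gradient i = (271.49 − 270.25) / 871 = 1.24 / 871 = 0.001424.
Darcy flux q = K · i = 18.70 × 0.001424 = 0.02662 m/day.
Seepage velocity v = q / n_e = 0.02662 / 0.27 = 0.09860 m/day.
Travel time t = L / v = 871 / 0.09860 = 8834 days = 24.19 years.

24.2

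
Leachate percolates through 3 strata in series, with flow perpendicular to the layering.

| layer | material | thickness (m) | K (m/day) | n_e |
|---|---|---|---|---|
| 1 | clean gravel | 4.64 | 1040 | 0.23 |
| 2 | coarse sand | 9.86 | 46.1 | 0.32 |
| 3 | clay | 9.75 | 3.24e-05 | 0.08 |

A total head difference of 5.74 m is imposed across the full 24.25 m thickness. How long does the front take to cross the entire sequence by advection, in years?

With flow normal to the layers, continuity requires the same specific discharge q through every layer.
Σ(b_i/K_i) = 4.64/1040 + 9.86/46.1 + 9.75/3.24e-05 = 3.009e+05 d.
q = Δh / Σ(b_i/K_i) = 5.74 / 3.009e+05 = 1.907e-05 m/day.
In each layer the seepage velocity is v_i = q/n_i, so the layer transit time is t_i = b_i·n_i / q:
  layer 1 (clean gravel): t_1 = 4.64 × 0.23 / 1.907e-05 = 55949 d
  layer 2 (coarse sand): t_2 = 9.86 × 0.32 / 1.907e-05 = 1.654e+05 d
  layer 3 (clay): t_3 = 9.75 × 0.08 / 1.907e-05 = 40892 d
Total t = Σ t_i = 2.623e+05 days = 718.0 years.

718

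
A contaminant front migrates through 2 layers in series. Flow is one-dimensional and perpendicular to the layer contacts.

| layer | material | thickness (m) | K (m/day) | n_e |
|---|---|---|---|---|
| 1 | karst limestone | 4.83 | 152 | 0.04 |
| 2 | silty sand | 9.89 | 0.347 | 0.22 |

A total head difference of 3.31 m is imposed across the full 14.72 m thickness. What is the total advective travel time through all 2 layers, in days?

20.4

With flow normal to the layers, continuity requires the same specific discharge q through every layer.
Σ(b_i/K_i) = 4.83/152 + 9.89/0.347 = 28.53 d.
q = Δh / Σ(b_i/K_i) = 3.31 / 28.53 = 0.1160 m/day.
In each layer the seepage velocity is v_i = q/n_i, so the layer transit time is t_i = b_i·n_i / q:
  layer 1 (karst limestone): t_1 = 4.83 × 0.04 / 0.1160 = 1.665 d
  layer 2 (silty sand): t_2 = 9.89 × 0.22 / 0.1160 = 18.76 d
Total t = Σ t_i = 20.42 days.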